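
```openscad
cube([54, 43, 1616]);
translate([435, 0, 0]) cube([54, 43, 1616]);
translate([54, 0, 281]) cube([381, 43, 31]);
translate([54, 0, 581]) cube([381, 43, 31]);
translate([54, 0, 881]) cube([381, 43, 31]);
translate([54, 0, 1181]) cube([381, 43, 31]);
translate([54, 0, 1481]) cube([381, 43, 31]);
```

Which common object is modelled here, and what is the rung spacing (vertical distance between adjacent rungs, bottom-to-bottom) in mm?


A ladder. The rung spacing is 300 mm.

Two tall 54×43 posts with 5 short bars between them — a ladder. Adjacent rungs sit at z = 281 and z = 581, so the spacing is 581 − 281 = 300 mm.


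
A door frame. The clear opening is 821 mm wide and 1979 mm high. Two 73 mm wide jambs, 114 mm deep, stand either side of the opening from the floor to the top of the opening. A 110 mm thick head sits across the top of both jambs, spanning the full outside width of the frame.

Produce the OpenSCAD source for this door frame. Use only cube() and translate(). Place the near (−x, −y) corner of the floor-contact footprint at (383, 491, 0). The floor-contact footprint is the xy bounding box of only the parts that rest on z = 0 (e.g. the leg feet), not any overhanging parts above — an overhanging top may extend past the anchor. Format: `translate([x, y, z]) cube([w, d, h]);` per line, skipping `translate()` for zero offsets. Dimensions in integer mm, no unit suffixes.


translate([383, 491, 0]) cube([73, 114, 1979]);
translate([1277, 491, 0]) cube([73, 114, 1979]);
translate([383, 491, 1979]) cube([967, 114, 110]);


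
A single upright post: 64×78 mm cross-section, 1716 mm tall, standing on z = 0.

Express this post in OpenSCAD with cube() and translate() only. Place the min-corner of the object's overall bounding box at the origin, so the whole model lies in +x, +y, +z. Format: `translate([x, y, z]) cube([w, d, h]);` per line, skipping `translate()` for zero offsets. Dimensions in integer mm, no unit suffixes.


cube([64, 78, 1716]);


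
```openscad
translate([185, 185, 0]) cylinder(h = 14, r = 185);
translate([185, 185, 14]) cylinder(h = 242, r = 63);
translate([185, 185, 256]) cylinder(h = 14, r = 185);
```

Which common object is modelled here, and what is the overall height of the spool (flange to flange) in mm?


A spool. The overall height is 270 mm.

Three coaxial cylinders, large–small–large — a spool. Two 14 mm flanges and a 242 mm core give 14 + 242 + 14 = 270 mm.


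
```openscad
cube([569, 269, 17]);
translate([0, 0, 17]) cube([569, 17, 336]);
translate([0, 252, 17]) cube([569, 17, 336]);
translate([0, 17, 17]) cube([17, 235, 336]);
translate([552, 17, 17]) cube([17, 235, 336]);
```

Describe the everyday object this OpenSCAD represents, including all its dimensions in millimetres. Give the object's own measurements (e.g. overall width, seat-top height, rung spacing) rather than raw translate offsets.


An open-topped rectangular box: outside dimensions 569×269×353 mm, with a uniform wall and base thickness of 17 mm. The base is a full 569×269 slab on the floor; four walls sit on top of the base. The front and back walls (the −y and +y sides) span the full width; the two side walls fit between them.


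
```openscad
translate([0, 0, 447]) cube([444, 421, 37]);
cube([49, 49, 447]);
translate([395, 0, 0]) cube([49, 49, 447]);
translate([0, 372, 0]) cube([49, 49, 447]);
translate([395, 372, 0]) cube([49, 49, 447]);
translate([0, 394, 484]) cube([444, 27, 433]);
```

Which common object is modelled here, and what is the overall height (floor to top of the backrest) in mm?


A chair. The overall height is 917 mm.

A slab on four corner posts with a tall panel at the back — a chair. The seat slab sits at z = 447 with thickness 37, and the 433 mm backrest starts at the seat top, so the overall height is 447 + 37 + 433 = 917 mm.


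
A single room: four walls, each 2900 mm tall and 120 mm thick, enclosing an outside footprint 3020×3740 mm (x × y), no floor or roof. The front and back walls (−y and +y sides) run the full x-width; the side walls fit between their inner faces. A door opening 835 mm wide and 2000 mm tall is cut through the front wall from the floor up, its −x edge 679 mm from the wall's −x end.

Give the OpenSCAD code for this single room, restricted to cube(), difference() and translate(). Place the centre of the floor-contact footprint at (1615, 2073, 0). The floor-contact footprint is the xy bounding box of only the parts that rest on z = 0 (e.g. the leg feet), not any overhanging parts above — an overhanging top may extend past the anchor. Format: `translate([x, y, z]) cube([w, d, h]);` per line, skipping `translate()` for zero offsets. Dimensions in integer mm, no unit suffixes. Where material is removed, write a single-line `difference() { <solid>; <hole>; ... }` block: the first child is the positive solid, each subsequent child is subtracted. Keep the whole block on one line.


difference() { translate([105, 203, 0]) cube([3020, 120, 2900]); translate([784, 203, 0]) cube([835, 120, 2000]); }
translate([105, 3823, 0]) cube([3020, 120, 2900]);
translate([105, 323, 0]) cube([120, 3500, 2900]);
translate([3005, 323, 0]) cube([120, 3500, 2900]);


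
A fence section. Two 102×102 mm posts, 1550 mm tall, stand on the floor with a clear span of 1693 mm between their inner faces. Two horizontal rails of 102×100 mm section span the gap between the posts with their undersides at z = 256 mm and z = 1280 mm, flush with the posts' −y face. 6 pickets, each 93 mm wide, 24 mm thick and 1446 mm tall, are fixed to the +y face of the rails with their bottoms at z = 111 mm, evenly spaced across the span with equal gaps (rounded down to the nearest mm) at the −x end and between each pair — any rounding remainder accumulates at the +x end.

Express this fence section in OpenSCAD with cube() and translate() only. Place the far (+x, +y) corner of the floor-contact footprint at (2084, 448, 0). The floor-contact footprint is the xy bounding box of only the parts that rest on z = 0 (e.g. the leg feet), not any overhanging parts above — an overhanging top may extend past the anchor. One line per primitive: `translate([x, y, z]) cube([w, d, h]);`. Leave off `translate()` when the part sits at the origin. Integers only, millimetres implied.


translate([187, 346, 0]) cube([102, 102, 1550]);
translate([1982, 346, 0]) cube([102, 102, 1550]);
translate([289, 346, 256]) cube([1693, 102, 100]);
translate([289, 346, 1280]) cube([1693, 102, 100]);
translate([451, 448, 111]) cube([93, 24, 1446]);
translate([706, 448, 111]) cube([93, 24, 1446]);
translate([961, 448, 111]) cube([93, 24, 1446]);
translate([1216, 448, 111]) cube([93, 24, 1446]);
translate([1471, 448, 111]) cube([93, 24, 1446]);
translate([1726, 448, 111]) cube([93, 24, 1446]);


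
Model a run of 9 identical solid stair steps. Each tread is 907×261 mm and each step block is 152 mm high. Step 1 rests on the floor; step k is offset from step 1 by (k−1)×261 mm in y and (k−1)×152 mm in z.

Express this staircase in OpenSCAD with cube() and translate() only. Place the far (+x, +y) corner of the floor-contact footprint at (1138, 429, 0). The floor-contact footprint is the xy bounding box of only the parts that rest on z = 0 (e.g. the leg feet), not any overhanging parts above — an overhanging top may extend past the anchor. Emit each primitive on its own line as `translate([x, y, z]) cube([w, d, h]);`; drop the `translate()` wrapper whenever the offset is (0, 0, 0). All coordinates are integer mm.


translate([231, 168, 0]) cube([907, 261, 152]);
translate([231, 429, 152]) cube([907, 261, 152]);
translate([231, 690, 304]) cube([907, 261, 152]);
translate([231, 951, 456]) cube([907, 261, 152]);
translate([231, 1212, 608]) cube([907, 261, 152]);
translate([231, 1473, 760]) cube([907, 261, 152]);
translate([231, 1734, 912]) cube([907, 261, 152]);
translate([231, 1995, 1064]) cube([907, 261, 152]);
translate([231, 2256, 1216]) cube([907, 261, 152]);


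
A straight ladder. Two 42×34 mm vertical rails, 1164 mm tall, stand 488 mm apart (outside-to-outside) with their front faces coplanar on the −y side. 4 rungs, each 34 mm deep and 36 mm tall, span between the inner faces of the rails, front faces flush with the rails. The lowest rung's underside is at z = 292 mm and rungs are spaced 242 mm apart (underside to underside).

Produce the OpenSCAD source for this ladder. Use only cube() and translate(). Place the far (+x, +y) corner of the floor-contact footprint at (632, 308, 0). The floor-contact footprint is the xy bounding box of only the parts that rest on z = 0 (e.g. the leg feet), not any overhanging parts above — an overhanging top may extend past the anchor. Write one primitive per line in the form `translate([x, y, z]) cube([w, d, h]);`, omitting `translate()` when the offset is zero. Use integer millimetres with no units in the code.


translate([144, 274, 0]) cube([42, 34, 1164]);
translate([590, 274, 0]) cube([42, 34, 1164]);
translate([186, 274, 292]) cube([404, 34, 36]);
translate([186, 274, 534]) cube([404, 34, 36]);
translate([186, 274, 776]) cube([404, 34, 36]);
translate([186, 274, 1018]) cube([404, 34, 36]);


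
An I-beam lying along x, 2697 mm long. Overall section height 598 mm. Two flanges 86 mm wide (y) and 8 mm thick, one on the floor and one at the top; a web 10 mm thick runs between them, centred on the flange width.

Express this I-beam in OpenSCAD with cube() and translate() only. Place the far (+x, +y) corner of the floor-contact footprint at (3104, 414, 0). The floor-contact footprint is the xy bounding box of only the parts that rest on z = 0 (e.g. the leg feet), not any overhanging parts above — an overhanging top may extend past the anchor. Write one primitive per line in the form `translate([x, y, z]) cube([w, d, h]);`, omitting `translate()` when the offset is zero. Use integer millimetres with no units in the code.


translate([407, 328, 0]) cube([2697, 86, 8]);
translate([407, 366, 8]) cube([2697, 10, 582]);
translate([407, 328, 590]) cube([2697, 86, 8]);


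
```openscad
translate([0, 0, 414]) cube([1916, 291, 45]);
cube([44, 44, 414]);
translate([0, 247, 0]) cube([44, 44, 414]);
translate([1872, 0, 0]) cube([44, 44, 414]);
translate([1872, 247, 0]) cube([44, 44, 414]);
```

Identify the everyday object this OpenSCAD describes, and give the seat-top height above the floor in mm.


A bench. The seat-top height is 459 mm.

A long slab on four corner posts — a bench. The slab sits at z = 414 with thickness 45, so the top is 414 + 45 = 459 mm.


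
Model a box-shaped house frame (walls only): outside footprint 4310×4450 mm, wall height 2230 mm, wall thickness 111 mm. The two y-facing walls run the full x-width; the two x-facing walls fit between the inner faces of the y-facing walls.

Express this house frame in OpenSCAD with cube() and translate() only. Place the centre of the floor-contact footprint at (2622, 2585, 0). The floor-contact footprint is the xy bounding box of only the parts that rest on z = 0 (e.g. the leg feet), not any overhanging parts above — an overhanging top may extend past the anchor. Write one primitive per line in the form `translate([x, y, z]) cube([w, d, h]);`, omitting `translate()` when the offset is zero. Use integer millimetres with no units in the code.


translate([467, 360, 0]) cube([4310, 111, 2230]);
translate([467, 4699, 0]) cube([4310, 111, 2230]);
translate([467, 471, 0]) cube([111, 4228, 2230]);
translate([4666, 471, 0]) cube([111, 4228, 2230]);


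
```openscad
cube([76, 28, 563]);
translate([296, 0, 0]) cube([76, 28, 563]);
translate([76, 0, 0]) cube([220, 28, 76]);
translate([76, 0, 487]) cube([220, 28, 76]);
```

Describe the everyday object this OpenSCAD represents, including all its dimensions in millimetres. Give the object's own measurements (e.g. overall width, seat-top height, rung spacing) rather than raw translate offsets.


A rectangular picture frame lying in the x–z plane (depth along y). The opening is 220 mm wide (x) by 411 mm tall (z), surrounded by a border 76 mm wide on all four sides. The frame is 28 mm deep and is made of two full-height vertical stiles with two horizontal rails fitted between them.


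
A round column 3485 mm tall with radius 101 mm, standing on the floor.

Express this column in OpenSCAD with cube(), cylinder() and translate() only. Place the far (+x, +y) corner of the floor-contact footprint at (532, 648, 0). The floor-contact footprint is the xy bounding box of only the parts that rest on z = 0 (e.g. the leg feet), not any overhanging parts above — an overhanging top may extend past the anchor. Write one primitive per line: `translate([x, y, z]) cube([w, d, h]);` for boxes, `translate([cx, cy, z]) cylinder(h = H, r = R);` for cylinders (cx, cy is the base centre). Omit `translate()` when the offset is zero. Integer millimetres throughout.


translate([431, 547, 0]) cylinder(h = 3485, r = 101);


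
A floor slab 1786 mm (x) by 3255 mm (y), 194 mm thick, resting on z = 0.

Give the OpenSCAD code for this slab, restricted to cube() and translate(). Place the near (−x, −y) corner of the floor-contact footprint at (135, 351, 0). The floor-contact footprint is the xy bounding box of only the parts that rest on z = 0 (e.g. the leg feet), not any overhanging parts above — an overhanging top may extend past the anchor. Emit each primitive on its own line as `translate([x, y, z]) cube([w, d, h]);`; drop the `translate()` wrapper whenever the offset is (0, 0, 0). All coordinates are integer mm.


translate([135, 351, 0]) cube([1786, 3255, 194]);


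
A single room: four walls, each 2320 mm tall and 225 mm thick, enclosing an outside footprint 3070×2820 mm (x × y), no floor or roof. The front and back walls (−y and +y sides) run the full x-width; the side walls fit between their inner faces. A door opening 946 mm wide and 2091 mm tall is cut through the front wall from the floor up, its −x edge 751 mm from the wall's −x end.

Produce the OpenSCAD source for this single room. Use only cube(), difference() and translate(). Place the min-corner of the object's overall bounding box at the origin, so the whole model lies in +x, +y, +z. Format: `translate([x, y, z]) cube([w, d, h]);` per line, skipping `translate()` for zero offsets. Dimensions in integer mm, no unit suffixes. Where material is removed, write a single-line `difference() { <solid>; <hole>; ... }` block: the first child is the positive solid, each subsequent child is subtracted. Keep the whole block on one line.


difference() { cube([3070, 225, 2320]); translate([751, 0, 0]) cube([946, 225, 2091]); }
translate([0, 2595, 0]) cube([3070, 225, 2320]);
translate([0, 225, 0]) cube([225, 2370, 2320]);
translate([2845, 225, 0]) cube([225, 2370, 2320]);


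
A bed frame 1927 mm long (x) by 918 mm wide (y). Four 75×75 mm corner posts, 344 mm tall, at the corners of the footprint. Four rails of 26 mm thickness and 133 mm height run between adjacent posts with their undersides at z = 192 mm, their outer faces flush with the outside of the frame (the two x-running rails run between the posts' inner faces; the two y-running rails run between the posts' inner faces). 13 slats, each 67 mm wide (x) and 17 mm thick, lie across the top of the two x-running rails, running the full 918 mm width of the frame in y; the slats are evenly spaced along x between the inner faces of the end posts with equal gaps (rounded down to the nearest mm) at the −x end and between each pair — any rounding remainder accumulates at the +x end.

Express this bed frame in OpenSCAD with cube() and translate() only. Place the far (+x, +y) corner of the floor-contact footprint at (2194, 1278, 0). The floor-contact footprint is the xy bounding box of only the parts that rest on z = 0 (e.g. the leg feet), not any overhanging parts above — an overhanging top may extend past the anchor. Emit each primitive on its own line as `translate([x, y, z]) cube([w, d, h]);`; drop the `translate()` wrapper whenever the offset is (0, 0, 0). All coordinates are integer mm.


// slat z = rail_z + rail_h = 192 + 133 = 325
// slat gap = ⌊(1777 − 13·67) / 14⌋ = 64
translate([267, 360, 0]) cube([75, 75, 344]);
translate([267, 1203, 0]) cube([75, 75, 344]);
translate([2119, 360, 0]) cube([75, 75, 344]);
translate([2119, 1203, 0]) cube([75, 75, 344]);
translate([342, 360, 192]) cube([1777, 26, 133]);
translate([342, 1252, 192]) cube([1777, 26, 133]);
translate([267, 435, 192]) cube([26, 768, 133]);
translate([2168, 435, 192]) cube([26, 768, 133]);
translate([406, 360, 325]) cube([67, 918, 17]);
translate([537, 360, 325]) cube([67, 918, 17]);
translate([668, 360, 325]) cube([67, 918, 17]);
translate([799, 360, 325]) cube([67, 918, 17]);
translate([930, 360, 325]) cube([67, 918, 17]);
translate([1061, 360, 325]) cube([67, 918, 17]);
translate([1192, 360, 325]) cube([67, 918, 17]);
translate([1323, 360, 325]) cube([67, 918, 17]);
translate([1454, 360, 325]) cube([67, 918, 17]);
translate([1585, 360, 325]) cube([67, 918, 17]);
translate([1716, 360, 325]) cube([67, 918, 17]);
translate([1847, 360, 325]) cube([67, 918, 17]);
translate([1978, 360, 325]) cube([67, 918, 17]);


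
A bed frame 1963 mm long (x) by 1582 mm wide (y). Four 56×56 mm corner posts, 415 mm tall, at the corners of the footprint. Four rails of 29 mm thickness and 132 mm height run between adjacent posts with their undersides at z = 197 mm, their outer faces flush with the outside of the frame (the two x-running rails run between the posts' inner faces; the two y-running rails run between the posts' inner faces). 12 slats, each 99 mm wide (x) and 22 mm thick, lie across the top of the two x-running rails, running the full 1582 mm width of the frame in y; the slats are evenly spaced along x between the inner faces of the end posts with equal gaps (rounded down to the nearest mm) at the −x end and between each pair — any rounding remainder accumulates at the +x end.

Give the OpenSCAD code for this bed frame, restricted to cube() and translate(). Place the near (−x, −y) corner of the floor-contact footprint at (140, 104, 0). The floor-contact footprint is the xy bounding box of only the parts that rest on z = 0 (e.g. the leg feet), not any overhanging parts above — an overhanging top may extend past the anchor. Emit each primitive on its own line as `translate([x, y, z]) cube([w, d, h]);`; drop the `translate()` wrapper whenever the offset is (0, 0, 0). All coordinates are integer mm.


translate([140, 104, 0]) cube([56, 56, 415]);
translate([140, 1630, 0]) cube([56, 56, 415]);
translate([2047, 104, 0]) cube([56, 56, 415]);
translate([2047, 1630, 0]) cube([56, 56, 415]);
translate([196, 104, 197]) cube([1851, 29, 132]);
translate([196, 1657, 197]) cube([1851, 29, 132]);
translate([140, 160, 197]) cube([29, 1470, 132]);
translate([2074, 160, 197]) cube([29, 1470, 132]);
translate([247, 104, 329]) cube([99, 1582, 22]);
translate([397, 104, 329]) cube([99, 1582, 22]);
translate([547, 104, 329]) cube([99, 1582, 22]);
translate([697, 104, 329]) cube([99, 1582, 22]);
translate([847, 104, 329]) cube([99, 1582, 22]);
translate([997, 104, 329]) cube([99, 1582, 22]);
translate([1147, 104, 329]) cube([99, 1582, 22]);
translate([1297, 104, 329]) cube([99, 1582, 22]);
translate([1447, 104, 329]) cube([99, 1582, 22]);
translate([1597, 104, 329]) cube([99, 1582, 22]);
translate([1747, 104, 329]) cube([99, 1582, 22]);
translate([1897, 104, 329]) cube([99, 1582, 22]);


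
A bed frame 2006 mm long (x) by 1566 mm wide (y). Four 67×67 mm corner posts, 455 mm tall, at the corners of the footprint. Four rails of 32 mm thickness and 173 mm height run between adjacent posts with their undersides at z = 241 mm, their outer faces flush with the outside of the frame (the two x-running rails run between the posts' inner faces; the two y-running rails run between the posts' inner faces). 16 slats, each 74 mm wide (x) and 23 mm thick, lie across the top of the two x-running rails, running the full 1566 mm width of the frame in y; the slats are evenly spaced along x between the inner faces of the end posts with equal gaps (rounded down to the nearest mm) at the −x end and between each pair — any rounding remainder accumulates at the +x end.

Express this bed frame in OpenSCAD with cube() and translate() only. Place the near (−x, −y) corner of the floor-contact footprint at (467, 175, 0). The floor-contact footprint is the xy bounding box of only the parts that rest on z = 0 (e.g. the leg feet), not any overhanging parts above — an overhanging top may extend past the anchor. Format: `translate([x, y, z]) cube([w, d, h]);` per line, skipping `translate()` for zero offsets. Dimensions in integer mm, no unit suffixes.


translate([467, 175, 0]) cube([67, 67, 455]);
translate([467, 1674, 0]) cube([67, 67, 455]);
translate([2406, 175, 0]) cube([67, 67, 455]);
translate([2406, 1674, 0]) cube([67, 67, 455]);
translate([534, 175, 241]) cube([1872, 32, 173]);
translate([534, 1709, 241]) cube([1872, 32, 173]);
translate([467, 242, 241]) cube([32, 1432, 173]);
translate([2441, 242, 241]) cube([32, 1432, 173]);
translate([574, 175, 414]) cube([74, 1566, 23]);
translate([688, 175, 414]) cube([74, 1566, 23]);
translate([802, 175, 414]) cube([74, 1566, 23]);
translate([916, 175, 414]) cube([74, 1566, 23]);
translate([1030, 175, 414]) cube([74, 1566, 23]);
translate([1144, 175, 414]) cube([74, 1566, 23]);
translate([1258, 175, 414]) cube([74, 1566, 23]);
translate([1372, 175, 414]) cube([74, 1566, 23]);
translate([1486, 175, 414]) cube([74, 1566, 23]);
translate([1600, 175, 414]) cube([74, 1566, 23]);
translate([1714, 175, 414]) cube([74, 1566, 23]);
translate([1828, 175, 414]) cube([74, 1566, 23]);
translate([1942, 175, 414]) cube([74, 1566, 23]);
translate([2056, 175, 414]) cube([74, 1566, 23]);
translate([2170, 175, 414]) cube([74, 1566, 23]);
translate([2284, 175, 414]) cube([74, 1566, 23]);


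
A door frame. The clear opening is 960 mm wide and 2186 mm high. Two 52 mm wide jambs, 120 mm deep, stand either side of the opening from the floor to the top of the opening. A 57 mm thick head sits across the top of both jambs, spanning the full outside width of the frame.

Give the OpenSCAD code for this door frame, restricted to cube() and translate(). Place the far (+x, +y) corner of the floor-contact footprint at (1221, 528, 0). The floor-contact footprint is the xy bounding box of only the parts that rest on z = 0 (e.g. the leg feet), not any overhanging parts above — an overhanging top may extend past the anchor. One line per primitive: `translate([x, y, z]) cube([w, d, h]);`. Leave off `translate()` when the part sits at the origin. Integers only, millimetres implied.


translate([157, 408, 0]) cube([52, 120, 2186]);
translate([1169, 408, 0]) cube([52, 120, 2186]);
translate([157, 408, 2186]) cube([1064, 120, 57]);


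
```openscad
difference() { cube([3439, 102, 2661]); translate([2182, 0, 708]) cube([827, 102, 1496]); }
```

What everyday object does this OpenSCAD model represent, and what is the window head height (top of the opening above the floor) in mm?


A wall with a window opening. The window head height is 2204 mm.

A wall with a rectangular opening subtracted — a window. Sill at z = 708, opening 1496 mm tall, so the head is at 708 + 1496 = 2204 mm.


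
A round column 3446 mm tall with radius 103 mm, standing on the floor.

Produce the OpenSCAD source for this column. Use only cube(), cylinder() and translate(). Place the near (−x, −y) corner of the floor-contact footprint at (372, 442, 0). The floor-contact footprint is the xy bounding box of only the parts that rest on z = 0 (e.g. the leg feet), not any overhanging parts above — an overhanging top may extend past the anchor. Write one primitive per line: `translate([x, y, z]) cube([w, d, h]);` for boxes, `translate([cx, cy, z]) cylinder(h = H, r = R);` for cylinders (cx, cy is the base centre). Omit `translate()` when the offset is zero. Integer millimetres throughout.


translate([475, 545, 0]) cylinder(h = 3446, r = 103);


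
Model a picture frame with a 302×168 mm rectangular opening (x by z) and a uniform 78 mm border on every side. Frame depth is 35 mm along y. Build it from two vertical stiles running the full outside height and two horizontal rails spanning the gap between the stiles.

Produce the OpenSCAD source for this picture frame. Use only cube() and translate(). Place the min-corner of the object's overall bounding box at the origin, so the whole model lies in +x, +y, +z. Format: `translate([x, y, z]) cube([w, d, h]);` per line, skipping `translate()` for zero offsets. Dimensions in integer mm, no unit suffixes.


cube([78, 35, 324]);
translate([380, 0, 0]) cube([78, 35, 324]);
translate([78, 0, 0]) cube([302, 35, 78]);
translate([78, 0, 246]) cube([302, 35, 78]);


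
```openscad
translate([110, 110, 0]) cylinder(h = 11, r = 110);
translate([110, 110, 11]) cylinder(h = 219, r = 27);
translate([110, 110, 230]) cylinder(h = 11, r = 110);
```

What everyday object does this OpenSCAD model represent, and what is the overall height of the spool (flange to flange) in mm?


A spool. The overall height is 241 mm.

Three coaxial cylinders, large–small–large — a spool. Two 11 mm flanges and a 219 mm core give 11 + 219 + 11 = 241 mm.


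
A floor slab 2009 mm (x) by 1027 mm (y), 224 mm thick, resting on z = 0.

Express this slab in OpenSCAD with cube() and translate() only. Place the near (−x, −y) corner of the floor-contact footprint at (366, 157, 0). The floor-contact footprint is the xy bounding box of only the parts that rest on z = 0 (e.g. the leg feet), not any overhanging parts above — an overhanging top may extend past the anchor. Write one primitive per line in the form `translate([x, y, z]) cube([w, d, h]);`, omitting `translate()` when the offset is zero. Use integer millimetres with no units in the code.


translate([366, 157, 0]) cube([2009, 1027, 224]);


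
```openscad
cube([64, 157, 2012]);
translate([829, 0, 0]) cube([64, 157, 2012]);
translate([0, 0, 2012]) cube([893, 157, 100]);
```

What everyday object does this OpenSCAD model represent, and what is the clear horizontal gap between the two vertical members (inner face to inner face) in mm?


A door frame. The clear opening width is 765 mm.

Two 2012 mm tall posts with a header on top — a door frame. The left jamb is 64 mm wide at x = 0; the right jamb starts at x = 829. The clear opening is 829 − 64 = 765 mm.


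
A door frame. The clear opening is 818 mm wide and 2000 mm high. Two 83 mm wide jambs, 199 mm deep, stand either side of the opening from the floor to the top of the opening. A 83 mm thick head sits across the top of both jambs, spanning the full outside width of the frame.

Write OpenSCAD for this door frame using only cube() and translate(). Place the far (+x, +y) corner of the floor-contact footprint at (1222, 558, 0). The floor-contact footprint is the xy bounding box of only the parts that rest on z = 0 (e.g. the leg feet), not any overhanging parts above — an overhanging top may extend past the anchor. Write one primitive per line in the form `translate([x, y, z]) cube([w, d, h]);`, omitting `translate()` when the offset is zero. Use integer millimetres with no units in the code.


translate([238, 359, 0]) cube([83, 199, 2000]);
translate([1139, 359, 0]) cube([83, 199, 2000]);
translate([238, 359, 2000]) cube([984, 199, 83]);


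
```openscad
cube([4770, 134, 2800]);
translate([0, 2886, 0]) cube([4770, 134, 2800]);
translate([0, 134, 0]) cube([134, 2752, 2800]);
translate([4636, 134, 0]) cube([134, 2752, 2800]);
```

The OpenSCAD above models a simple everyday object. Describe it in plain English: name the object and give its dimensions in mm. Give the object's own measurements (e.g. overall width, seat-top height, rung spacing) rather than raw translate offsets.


The wall frame of a small rectangular building: four walls, each 2800 mm tall and 134 mm thick, enclosing a footprint 4770 mm (x) by 3020 mm (y) outside-to-outside, with no floor or roof. The front and back walls (the −y and +y sides) span the full width; the two side walls fit between them.


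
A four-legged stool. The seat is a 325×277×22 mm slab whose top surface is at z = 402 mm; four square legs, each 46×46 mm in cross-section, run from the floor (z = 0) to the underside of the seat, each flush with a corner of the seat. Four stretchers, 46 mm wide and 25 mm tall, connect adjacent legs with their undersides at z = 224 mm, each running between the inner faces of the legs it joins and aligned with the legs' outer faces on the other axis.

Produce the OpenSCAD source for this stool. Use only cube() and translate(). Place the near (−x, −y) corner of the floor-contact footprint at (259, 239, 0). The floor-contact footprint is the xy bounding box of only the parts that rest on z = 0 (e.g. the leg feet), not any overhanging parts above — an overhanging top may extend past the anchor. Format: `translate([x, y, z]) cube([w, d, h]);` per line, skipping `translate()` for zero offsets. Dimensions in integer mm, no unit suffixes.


translate([259, 239, 380]) cube([325, 277, 22]);
translate([259, 239, 0]) cube([46, 46, 380]);
translate([538, 239, 0]) cube([46, 46, 380]);
translate([259, 470, 0]) cube([46, 46, 380]);
translate([538, 470, 0]) cube([46, 46, 380]);
translate([305, 239, 224]) cube([233, 46, 25]);
translate([305, 470, 224]) cube([233, 46, 25]);
translate([259, 285, 224]) cube([46, 185, 25]);
translate([538, 285, 224]) cube([46, 185, 25]);


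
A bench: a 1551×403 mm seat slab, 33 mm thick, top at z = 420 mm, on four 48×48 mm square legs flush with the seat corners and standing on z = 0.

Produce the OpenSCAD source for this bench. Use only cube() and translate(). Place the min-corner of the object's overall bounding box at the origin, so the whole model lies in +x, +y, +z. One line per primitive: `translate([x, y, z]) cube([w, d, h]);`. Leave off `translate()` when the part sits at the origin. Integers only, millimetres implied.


translate([0, 0, 387]) cube([1551, 403, 33]);
cube([48, 48, 387]);
translate([0, 355, 0]) cube([48, 48, 387]);
translate([1503, 0, 0]) cube([48, 48, 387]);
translate([1503, 355, 0]) cube([48, 48, 387]);


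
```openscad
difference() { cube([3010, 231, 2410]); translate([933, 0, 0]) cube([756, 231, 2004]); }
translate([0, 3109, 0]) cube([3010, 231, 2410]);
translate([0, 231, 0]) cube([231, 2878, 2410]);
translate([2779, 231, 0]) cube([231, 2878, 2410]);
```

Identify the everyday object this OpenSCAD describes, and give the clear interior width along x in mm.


A single room. The interior width is 2548 mm.

Four walls enclosing a rectangle with a door in the front wall — a room. Outside width 3010 minus two 231 mm walls gives 2548 mm.


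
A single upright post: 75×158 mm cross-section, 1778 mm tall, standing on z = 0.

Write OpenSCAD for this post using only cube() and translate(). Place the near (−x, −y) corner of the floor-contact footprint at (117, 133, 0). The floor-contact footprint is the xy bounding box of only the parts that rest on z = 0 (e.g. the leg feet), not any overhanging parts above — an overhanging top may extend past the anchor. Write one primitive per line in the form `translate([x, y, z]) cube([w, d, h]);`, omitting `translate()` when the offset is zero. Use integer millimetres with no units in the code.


translate([117, 133, 0]) cube([75, 158, 1778]);


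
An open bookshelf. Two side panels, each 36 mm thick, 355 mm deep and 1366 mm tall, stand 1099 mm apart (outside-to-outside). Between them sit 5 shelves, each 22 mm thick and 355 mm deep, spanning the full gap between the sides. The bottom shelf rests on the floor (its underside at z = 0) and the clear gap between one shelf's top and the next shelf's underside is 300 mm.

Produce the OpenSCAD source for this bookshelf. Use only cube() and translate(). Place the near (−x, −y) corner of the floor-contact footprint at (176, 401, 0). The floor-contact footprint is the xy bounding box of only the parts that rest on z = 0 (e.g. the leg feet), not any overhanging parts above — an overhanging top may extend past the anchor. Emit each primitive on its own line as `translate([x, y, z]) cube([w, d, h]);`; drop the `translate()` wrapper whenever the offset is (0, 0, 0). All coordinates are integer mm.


translate([176, 401, 0]) cube([36, 355, 1366]);
translate([1239, 401, 0]) cube([36, 355, 1366]);
translate([212, 401, 0]) cube([1027, 355, 22]);
translate([212, 401, 322]) cube([1027, 355, 22]);
translate([212, 401, 644]) cube([1027, 355, 22]);
translate([212, 401, 966]) cube([1027, 355, 22]);
translate([212, 401, 1288]) cube([1027, 355, 22]);


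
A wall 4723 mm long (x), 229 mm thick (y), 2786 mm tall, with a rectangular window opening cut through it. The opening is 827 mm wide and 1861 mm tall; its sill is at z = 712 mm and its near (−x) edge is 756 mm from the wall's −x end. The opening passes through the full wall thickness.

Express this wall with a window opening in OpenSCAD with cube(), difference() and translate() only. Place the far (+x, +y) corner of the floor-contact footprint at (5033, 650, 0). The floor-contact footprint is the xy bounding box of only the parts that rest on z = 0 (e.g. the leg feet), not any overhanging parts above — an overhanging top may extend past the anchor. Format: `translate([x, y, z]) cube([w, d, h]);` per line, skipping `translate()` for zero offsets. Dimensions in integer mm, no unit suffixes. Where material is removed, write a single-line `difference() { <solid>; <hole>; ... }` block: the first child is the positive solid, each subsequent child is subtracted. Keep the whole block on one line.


difference() { translate([310, 421, 0]) cube([4723, 229, 2786]); translate([1066, 421, 712]) cube([827, 229, 1861]); }


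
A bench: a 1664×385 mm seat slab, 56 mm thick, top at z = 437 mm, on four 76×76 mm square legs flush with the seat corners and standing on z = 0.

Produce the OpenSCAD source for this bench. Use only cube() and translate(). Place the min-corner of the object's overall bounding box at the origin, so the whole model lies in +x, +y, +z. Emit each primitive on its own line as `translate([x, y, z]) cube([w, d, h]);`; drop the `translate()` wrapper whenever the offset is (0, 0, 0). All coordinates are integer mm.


translate([0, 0, 381]) cube([1664, 385, 56]);
cube([76, 76, 381]);
translate([0, 309, 0]) cube([76, 76, 381]);
translate([1588, 0, 0]) cube([76, 76, 381]);
translate([1588, 309, 0]) cube([76, 76, 381]);


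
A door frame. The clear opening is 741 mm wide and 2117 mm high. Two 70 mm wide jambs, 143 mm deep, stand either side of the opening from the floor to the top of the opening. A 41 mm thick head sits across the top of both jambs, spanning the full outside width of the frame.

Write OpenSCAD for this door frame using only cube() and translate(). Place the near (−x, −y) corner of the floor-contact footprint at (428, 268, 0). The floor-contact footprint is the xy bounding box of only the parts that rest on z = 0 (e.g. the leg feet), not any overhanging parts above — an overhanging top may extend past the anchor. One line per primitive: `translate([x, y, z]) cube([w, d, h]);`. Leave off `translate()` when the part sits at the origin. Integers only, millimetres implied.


translate([428, 268, 0]) cube([70, 143, 2117]);
translate([1239, 268, 0]) cube([70, 143, 2117]);
translate([428, 268, 2117]) cube([881, 143, 41]);


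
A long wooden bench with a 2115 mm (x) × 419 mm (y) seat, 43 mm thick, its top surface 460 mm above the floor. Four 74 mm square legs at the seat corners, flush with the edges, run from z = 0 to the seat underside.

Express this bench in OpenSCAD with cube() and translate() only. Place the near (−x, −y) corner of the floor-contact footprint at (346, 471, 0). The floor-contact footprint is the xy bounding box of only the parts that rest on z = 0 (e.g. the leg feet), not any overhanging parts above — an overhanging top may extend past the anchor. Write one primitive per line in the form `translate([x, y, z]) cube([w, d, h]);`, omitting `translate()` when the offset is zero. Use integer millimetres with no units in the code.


translate([346, 471, 417]) cube([2115, 419, 43]);
translate([346, 471, 0]) cube([74, 74, 417]);
translate([346, 816, 0]) cube([74, 74, 417]);
translate([2387, 471, 0]) cube([74, 74, 417]);
translate([2387, 816, 0]) cube([74, 74, 417]);


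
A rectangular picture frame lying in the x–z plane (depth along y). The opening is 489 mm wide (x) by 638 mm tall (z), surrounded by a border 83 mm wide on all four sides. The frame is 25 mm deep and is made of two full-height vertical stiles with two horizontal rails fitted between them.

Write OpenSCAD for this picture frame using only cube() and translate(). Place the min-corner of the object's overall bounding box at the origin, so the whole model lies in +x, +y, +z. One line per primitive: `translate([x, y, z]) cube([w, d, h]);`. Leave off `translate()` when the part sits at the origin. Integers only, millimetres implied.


cube([83, 25, 804]);
translate([572, 0, 0]) cube([83, 25, 804]);
translate([83, 0, 0]) cube([489, 25, 83]);
translate([83, 0, 721]) cube([489, 25, 83]);


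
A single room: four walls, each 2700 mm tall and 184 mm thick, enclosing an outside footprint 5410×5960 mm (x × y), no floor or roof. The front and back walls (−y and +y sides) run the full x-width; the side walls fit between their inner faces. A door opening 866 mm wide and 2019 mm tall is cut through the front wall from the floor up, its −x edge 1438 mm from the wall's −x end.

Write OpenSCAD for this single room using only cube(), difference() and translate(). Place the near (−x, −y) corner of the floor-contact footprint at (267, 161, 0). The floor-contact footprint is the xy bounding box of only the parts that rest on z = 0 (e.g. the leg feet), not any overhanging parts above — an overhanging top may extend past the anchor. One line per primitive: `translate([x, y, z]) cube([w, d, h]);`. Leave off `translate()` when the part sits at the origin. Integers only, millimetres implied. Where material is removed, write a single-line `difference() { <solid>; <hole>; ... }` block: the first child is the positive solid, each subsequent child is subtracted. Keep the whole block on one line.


difference() { translate([267, 161, 0]) cube([5410, 184, 2700]); translate([1705, 161, 0]) cube([866, 184, 2019]); }
translate([267, 5937, 0]) cube([5410, 184, 2700]);
translate([267, 345, 0]) cube([184, 5592, 2700]);
translate([5493, 345, 0]) cube([184, 5592, 2700]);


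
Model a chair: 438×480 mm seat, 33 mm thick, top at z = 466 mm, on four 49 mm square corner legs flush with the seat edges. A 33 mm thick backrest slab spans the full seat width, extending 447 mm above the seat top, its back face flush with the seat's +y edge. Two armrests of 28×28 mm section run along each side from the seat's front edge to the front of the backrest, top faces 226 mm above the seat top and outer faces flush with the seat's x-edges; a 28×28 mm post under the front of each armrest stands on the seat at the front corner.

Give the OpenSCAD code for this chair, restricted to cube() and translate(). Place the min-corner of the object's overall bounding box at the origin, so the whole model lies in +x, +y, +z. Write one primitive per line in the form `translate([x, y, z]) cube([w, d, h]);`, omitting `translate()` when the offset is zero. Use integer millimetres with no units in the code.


translate([0, 0, 433]) cube([438, 480, 33]);
cube([49, 49, 433]);
translate([389, 0, 0]) cube([49, 49, 433]);
translate([0, 431, 0]) cube([49, 49, 433]);
translate([389, 431, 0]) cube([49, 49, 433]);
translate([0, 447, 466]) cube([438, 33, 447]);
translate([0, 0, 664]) cube([28, 447, 28]);
translate([410, 0, 664]) cube([28, 447, 28]);
translate([0, 0, 466]) cube([28, 28, 198]);
translate([410, 0, 466]) cube([28, 28, 198]);


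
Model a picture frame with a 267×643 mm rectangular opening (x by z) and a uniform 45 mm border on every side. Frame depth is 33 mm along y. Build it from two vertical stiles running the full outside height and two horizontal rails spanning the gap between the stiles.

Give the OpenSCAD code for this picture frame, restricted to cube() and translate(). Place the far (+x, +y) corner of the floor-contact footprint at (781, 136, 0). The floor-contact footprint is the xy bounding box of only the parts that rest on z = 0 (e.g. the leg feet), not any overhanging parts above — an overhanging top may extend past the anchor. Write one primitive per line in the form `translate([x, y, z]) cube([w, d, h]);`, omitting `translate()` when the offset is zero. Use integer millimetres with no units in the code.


translate([424, 103, 0]) cube([45, 33, 733]);
translate([736, 103, 0]) cube([45, 33, 733]);
translate([469, 103, 0]) cube([267, 33, 45]);
translate([469, 103, 688]) cube([267, 33, 45]);
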